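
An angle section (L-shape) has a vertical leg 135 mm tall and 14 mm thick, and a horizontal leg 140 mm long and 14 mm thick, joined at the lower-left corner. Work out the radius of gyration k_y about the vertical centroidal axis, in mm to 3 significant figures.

Treat the section as a set of non-overlapping primitives; coordinates are from the bounding-box lower-left.
Vertical leg: 14 × 135, A = 1 890 mm², x = 7 mm, Ī = 30 870 mm⁴.
Horizontal leg (remainder): 126 × 14, A = 1 764 mm², x = 77 mm, Ī = 2 333 772 mm⁴.
Centroid: x̄ = ΣA·x / ΣA = 40.793 mm.
Transfer each piece to the vertical centroidal axis using Ī + A·d² with d = x − 40.793:
  vertical leg: d = -33.793 mm → contributes +2 189 201 mm⁴
  horizontal leg (remainder): d = 36.207 mm → contributes +4 646 269 mm⁴
Total I = 6 835 470 mm⁴.
Radius of gyration: k = √(I/A) = √(6 835 470 / 3 654) = 43.251 mm.

k_y ≈ 43.3 mm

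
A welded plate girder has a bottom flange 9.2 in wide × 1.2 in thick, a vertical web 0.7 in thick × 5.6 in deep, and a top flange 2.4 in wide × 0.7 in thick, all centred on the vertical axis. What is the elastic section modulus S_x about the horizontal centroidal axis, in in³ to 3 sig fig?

Break the section into simple shapes (no overlaps), measuring from the bottom-left corner of the bounding box.
Bottom plate: 9.2 × 1.2, A = 11.04 in², y = 0.6 in, Ī = 1.3248 in⁴.
Web plate: 0.7 × 5.6, A = 3.92 in², y = 4 in, Ī = 10.244 in⁴.
Top plate: 2.4 × 0.7, A = 1.68 in², y = 7.15 in, Ī = 0.0686 in⁴.
Centroid: ȳ = ΣA·y / ΣA = 2.0623 in.
Transfer each piece to the horizontal centroidal axis using Ī + A·d² with d = y − 2.0623:
  bottom plate: d = -1.4623 in → contributes +24.931 in⁴
  web plate: d = 1.9377 in → contributes +24.963 in⁴
  top plate: d = 5.0877 in → contributes +43.556 in⁴
Total I = 93.449 in⁴.
Extreme fibre distance c = 5.4377 in; S = I/c = 17.185 in³.

S_x ≈ 17.2 in³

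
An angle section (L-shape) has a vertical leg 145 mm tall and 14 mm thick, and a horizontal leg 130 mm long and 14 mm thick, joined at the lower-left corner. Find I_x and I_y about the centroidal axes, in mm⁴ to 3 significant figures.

Split into non-overlapping primitives; take the origin at the lower-left of the bounding box.
Vertical leg: 14 × 145, A = 2 030 mm², y = 72.5 mm, Ī = 3 556 729 mm⁴.
Horizontal leg (remainder): 116 × 14, A = 1 624 mm², y = 7 mm, Ī = 26 525 mm⁴.
Centroid: ȳ = ΣA·y / ΣA = 43.389 mm.
Transfer each piece to the centroidal x-axis using Ī + A·d² with d = y − 43.389:
  vertical leg: d = 29.111 mm → contributes +5 277 066 mm⁴
  horizontal leg (remainder): d = -36.389 mm → contributes +2 176 947 mm⁴
Total I = 7 454 013 mm⁴.
For the y-axis: x̄ = 35.889 mm.
Repeating about the centroidal y-axis gives I_y = 5 666 091 mm⁴.

I_x ≈ 7.45 × 10⁶ mm⁴, I_y ≈ 5.67 × 10⁶ mm⁴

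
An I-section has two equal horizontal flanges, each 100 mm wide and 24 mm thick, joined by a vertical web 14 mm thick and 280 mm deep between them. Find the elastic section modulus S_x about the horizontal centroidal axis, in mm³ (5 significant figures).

S_x ≈ 8.3378 × 10⁵ mm³

Break the section into simple shapes (no overlaps), measuring from the bottom-left corner of the bounding box.
Bottom flange: 100 × 24, A = 2 400 mm², y = 12 mm, Ī = 115 200 mm⁴.
Web: 14 × 280, A = 3 920 mm², y = 164 mm, Ī = 25 610 667 mm⁴.
Top flange: 100 × 24, A = 2 400 mm², y = 316 mm, Ī = 115 200 mm⁴.
By symmetry the centroid is at mid-height, ȳ = 164 mm.
Transfer each piece to the horizontal centroidal axis using Ī + A·d² with d = y − 164:
  bottom flange: d = -152 mm → contributes +55 564 800 mm⁴
  web: d = 0 mm → contributes +25 610 667 mm⁴
  top flange: d = 152 mm → contributes +55 564 800 mm⁴
Total I = 136 740 267 mm⁴.
Extreme fibre distance c = 164 mm; S = I/c = 833782.1 mm³.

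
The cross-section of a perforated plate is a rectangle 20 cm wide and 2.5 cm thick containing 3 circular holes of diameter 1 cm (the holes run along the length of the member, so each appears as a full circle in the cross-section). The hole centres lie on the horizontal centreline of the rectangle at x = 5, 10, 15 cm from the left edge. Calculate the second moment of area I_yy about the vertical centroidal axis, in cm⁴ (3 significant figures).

I_yy ≈ 1630 cm⁴

Decompose the section into non-overlapping parts with the origin at the bottom-left of its bounding rectangle.
Plate: 20 × 2.5, A = 50 cm², x = 10 cm, Ī = 1666.7 cm⁴.
Hole 1 (subtracted): ⌀1, A = 0.7854 cm², x = 5 cm, Ī = 0.049087 cm⁴.
Hole 2 (subtracted): ⌀1, A = 0.7854 cm², x = 10 cm, Ī = 0.049087 cm⁴.
Hole 3 (subtracted): ⌀1, A = 0.7854 cm², x = 15 cm, Ī = 0.049087 cm⁴.
By symmetry the centroid is at mid-width, x̄ = 10 cm.
Transfer each piece to the vertical centroidal axis using Ī + A·d² with d = x − 10:
  plate: d = 0 cm → contributes +1666.7 cm⁴
  hole 1: d = -5 cm → contributes −19.684 cm⁴
  hole 2: d = 0 cm → contributes −0.049087 cm⁴
  hole 3: d = 5 cm → contributes −19.684 cm⁴
Total I = 1627.2 cm⁴.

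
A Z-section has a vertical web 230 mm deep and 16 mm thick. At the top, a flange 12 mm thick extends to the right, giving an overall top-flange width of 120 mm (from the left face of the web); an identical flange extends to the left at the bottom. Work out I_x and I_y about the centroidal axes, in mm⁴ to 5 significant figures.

I_x ≈ 4.5908 × 10⁷ mm⁴, I_y ≈ 1.1314 × 10⁷ mm⁴

Decompose the section into non-overlapping parts with the origin at the bottom-left of its bounding rectangle.
Web: 16 × 230, A = 3 680 mm², y = 115 mm, Ī = 16 222 667 mm⁴.
Top flange (beyond web): 104 × 12, A = 1 248 mm², y = 224 mm, Ī = 14 976 mm⁴.
Bottom flange (beyond web): 104 × 12, A = 1 248 mm², y = 6 mm, Ī = 14 976 mm⁴.
Centroid: ȳ = ΣA·y / ΣA = 115 mm.
Transfer each piece to the centroidal x-axis using Ī + A·d² with d = y − 115:
  web: d = 0 mm → contributes +16 222 667 mm⁴
  top flange (beyond web): d = 109 mm → contributes +14 842 464 mm⁴
  bottom flange (beyond web): d = -109 mm → contributes +14 842 464 mm⁴
Total I = 45 907 595 mm⁴.
For the y-axis: x̄ = 112 mm.
Repeating about the centroidal y-axis gives I_y = 11 313 835 mm⁴.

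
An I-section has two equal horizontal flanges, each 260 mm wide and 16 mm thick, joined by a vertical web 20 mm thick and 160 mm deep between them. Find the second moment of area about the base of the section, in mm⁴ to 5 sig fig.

I_base ≈ 1.7760 × 10⁸ mm⁴

Treat the section as a set of non-overlapping primitives; coordinates are from the bounding-box lower-left.
Bottom flange: 260 × 16, A = 4 160 mm², y = 8 mm, Ī = 88746.67 mm⁴.
Web: 20 × 160, A = 3 200 mm², y = 96 mm, Ī = 6 826 667 mm⁴.
Top flange: 260 × 16, A = 4 160 mm², y = 184 mm, Ī = 88746.67 mm⁴.
Transfer each piece to the bottom edge using Ī + A·d² with d = y − 0:
  bottom flange: d = 8 mm → contributes +354986.7 mm⁴
  web: d = 96 mm → contributes +36 317 867 mm⁴
  top flange: d = 184 mm → contributes +140 929 707 mm⁴
Total I = 177 602 560 mm⁴.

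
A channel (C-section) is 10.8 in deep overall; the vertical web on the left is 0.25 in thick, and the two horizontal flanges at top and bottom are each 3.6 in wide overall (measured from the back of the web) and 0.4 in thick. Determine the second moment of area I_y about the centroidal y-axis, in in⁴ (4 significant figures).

I_y ≈ 6.878 in⁴

Break the section into simple shapes (no overlaps), measuring from the bottom-left corner of the bounding box.
Web: 0.25 × 10.8, A = 2.7 in², x = 0.125 in, Ī = 0.0140625 in⁴.
Top flange (beyond web): 3.35 × 0.4, A = 1.34 in², x = 1.925 in, Ī = 1.25318 in⁴.
Bottom flange (beyond web): 3.35 × 0.4, A = 1.34 in², x = 1.925 in, Ī = 1.25318 in⁴.
Centroid: x̄ = ΣA·x / ΣA = 1.02165 in.
Transfer each piece to the centroidal y-axis using Ī + A·d² with d = x − 1.02165:
  web: d = -0.896654 in → contributes +2.18483 in⁴
  top flange (beyond web): d = 0.903346 in → contributes +2.34666 in⁴
  bottom flange (beyond web): d = 0.903346 in → contributes +2.34666 in⁴
Total I = 6.87816 in⁴.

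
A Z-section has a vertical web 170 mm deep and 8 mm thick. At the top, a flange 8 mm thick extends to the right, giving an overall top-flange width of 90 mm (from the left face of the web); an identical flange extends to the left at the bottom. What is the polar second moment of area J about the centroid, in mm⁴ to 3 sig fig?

Break the section into simple shapes (no overlaps), measuring from the bottom-left corner of the bounding box.
Web: 8 × 170, A = 1 360 mm², y = 85 mm, Ī = 3 275 333 mm⁴.
Top flange (beyond web): 82 × 8, A = 656 mm², y = 166 mm, Ī = 3498.7 mm⁴.
Bottom flange (beyond web): 82 × 8, A = 656 mm², y = 4 mm, Ī = 3498.7 mm⁴.
Centroid: ȳ = ΣA·y / ΣA = 85 mm.
Transfer each piece to the centroidal x-axis using Ī + A·d² with d = y − 85:
  web: d = 0 mm → contributes +3 275 333 mm⁴
  top flange (beyond web): d = 81 mm → contributes +4 307 515 mm⁴
  bottom flange (beyond web): d = -81 mm → contributes +4 307 515 mm⁴
Total I = 11 890 363 mm⁴.
For the y-axis: x̄ = 86 mm.
Repeating about the centroidal y-axis gives I_y = 3 399 211 mm⁴.
Polar second moment: J = I_x + I_y = 15 289 573 mm⁴.

J ≈ 1.53 × 10⁷ mm⁴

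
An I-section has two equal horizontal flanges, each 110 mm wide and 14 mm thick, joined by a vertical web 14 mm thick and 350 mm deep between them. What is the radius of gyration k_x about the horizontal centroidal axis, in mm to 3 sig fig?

Break the section into simple shapes (no overlaps), measuring from the bottom-left corner of the bounding box.
Bottom flange: 110 × 14, A = 1 540 mm², y = 7 mm, Ī = 25 153 mm⁴.
Web: 14 × 350, A = 4 900 mm², y = 189 mm, Ī = 50 020 833 mm⁴.
Top flange: 110 × 14, A = 1 540 mm², y = 371 mm, Ī = 25 153 mm⁴.
By symmetry the centroid is at mid-height, ȳ = 189 mm.
Transfer each piece to the horizontal centroidal axis using Ī + A·d² with d = y − 189:
  bottom flange: d = -182 mm → contributes +51 036 113 mm⁴
  web: d = 0 mm → contributes +50 020 833 mm⁴
  top flange: d = 182 mm → contributes +51 036 113 mm⁴
Total I = 152 093 060 mm⁴.
Radius of gyration: k = √(I/A) = √(152 093 060 / 7 980) = 138.06 mm.

k_x ≈ 138 mm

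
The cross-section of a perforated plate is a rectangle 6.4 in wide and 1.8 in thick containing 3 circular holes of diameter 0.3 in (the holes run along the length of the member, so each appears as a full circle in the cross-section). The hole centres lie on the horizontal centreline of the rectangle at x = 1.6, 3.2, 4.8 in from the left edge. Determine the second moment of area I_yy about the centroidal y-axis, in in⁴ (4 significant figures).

Break the section into simple shapes (no overlaps), measuring from the bottom-left corner of the bounding box.
Plate: 6.4 × 1.8, A = 11.52 in², x = 3.2 in, Ī = 39.3216 in⁴.
Hole 1 (subtracted): ⌀0.3, A = 0.0706858 in², x = 1.6 in, Ī = 0.000397608 in⁴.
Hole 2 (subtracted): ⌀0.3, A = 0.0706858 in², x = 3.2 in, Ī = 0.000397608 in⁴.
Hole 3 (subtracted): ⌀0.3, A = 0.0706858 in², x = 4.8 in, Ī = 0.000397608 in⁴.
By symmetry the centroid is at mid-width, x̄ = 3.2 in.
Transfer each piece to the centroidal y-axis using Ī + A·d² with d = x − 3.2:
  plate: d = 0 in → contributes +39.3216 in⁴
  hole 1: d = -1.6 in → contributes −0.181353 in⁴
  hole 2: d = 0 in → contributes −0.000397608 in⁴
  hole 3: d = 1.6 in → contributes −0.181353 in⁴
Total I = 38.9585 in⁴.

I_yy ≈ 38.96 in⁴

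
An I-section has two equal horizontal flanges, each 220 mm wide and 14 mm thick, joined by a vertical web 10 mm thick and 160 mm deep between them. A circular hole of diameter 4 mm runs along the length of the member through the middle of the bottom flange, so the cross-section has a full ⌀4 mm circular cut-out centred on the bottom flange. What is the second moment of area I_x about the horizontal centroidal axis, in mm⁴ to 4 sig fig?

Decompose the section into non-overlapping parts with the origin at the bottom-left of its bounding rectangle.
Bottom flange: 220 × 14, A = 3 080 mm², y = 7 mm, Ī = 50306.7 mm⁴.
Web: 10 × 160, A = 1 600 mm², y = 94 mm, Ī = 3 413 333 mm⁴.
Top flange: 220 × 14, A = 3 080 mm², y = 181 mm, Ī = 50306.7 mm⁴.
Hole (subtracted): ⌀4, A = 12.5664 mm², y = 7 mm, Ī = 12.5664 mm⁴.
Centroid: ȳ = ΣA·y / ΣA = 94.1411 mm.
Transfer each piece to the horizontal centroidal axis using Ī + A·d² with d = y − 94.1411:
  bottom flange: d = -87.1411 mm → contributes +23 438 514 mm⁴
  web: d = -0.141114 mm → contributes +3 413 365 mm⁴
  top flange: d = 86.8589 mm → contributes +23 287 262 mm⁴
  hole: d = -87.1411 mm → contributes −95436.2 mm⁴
Total I = 50 043 705 mm⁴.

I_x ≈ 5.004 × 10⁷ mm⁴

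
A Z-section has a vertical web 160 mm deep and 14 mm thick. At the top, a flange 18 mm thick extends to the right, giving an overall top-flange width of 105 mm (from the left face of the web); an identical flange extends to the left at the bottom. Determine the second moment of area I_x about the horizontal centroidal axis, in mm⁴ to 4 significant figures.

I_x ≈ 2.138 × 10⁷ mm⁴

Decompose the section into non-overlapping parts with the origin at the bottom-left of its bounding rectangle.
Web: 14 × 160, A = 2 240 mm², y = 80 mm, Ī = 4 778 667 mm⁴.
Top flange (beyond web): 91 × 18, A = 1 638 mm², y = 151 mm, Ī = 44 226 mm⁴.
Bottom flange (beyond web): 91 × 18, A = 1 638 mm², y = 9 mm, Ī = 44 226 mm⁴.
Centroid: ȳ = ΣA·y / ΣA = 80 mm.
Transfer each piece to the horizontal centroidal axis using Ī + A·d² with d = y − 80:
  web: d = 0 mm → contributes +4 778 667 mm⁴
  top flange (beyond web): d = 71 mm → contributes +8 301 384 mm⁴
  bottom flange (beyond web): d = -71 mm → contributes +8 301 384 mm⁴
Total I = 21 381 435 mm⁴.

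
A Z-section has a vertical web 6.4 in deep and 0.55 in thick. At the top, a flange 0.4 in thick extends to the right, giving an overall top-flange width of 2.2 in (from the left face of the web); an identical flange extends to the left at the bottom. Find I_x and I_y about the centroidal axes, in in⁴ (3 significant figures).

I_x ≈ 23.9 in⁴, I_y ≈ 1.99 in⁴

Break the section into simple shapes (no overlaps), measuring from the bottom-left corner of the bounding box.
Web: 0.55 × 6.4, A = 3.52 in², y = 3.2 in, Ī = 12.015 in⁴.
Top flange (beyond web): 1.65 × 0.4, A = 0.66 in², y = 6.2 in, Ī = 0.0088 in⁴.
Bottom flange (beyond web): 1.65 × 0.4, A = 0.66 in², y = 0.2 in, Ī = 0.0088 in⁴.
Centroid: ȳ = ΣA·y / ΣA = 3.2 in.
Transfer each piece to the centroidal x-axis using Ī + A·d² with d = y − 3.2:
  web: d = 0 in → contributes +12.015 in⁴
  top flange (beyond web): d = 3 in → contributes +5.9488 in⁴
  bottom flange (beyond web): d = -3 in → contributes +5.9488 in⁴
Total I = 23.913 in⁴.
For the y-axis: x̄ = 1.925 in.
Repeating about the centroidal y-axis gives I_y = 1.9854 in⁴.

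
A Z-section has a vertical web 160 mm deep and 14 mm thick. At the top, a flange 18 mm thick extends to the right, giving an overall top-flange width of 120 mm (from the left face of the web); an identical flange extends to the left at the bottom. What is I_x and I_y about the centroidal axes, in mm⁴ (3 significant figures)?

I_x ≈ 2.41 × 10⁷ mm⁴, I_y ≈ 1.73 × 10⁷ mm⁴

Break the section into simple shapes (no overlaps), measuring from the bottom-left corner of the bounding box.
Web: 14 × 160, A = 2 240 mm², y = 80 mm, Ī = 4 778 667 mm⁴.
Top flange (beyond web): 106 × 18, A = 1 908 mm², y = 151 mm, Ī = 51 516 mm⁴.
Bottom flange (beyond web): 106 × 18, A = 1 908 mm², y = 9 mm, Ī = 51 516 mm⁴.
Centroid: ȳ = ΣA·y / ΣA = 80 mm.
Transfer each piece to the centroidal x-axis using Ī + A·d² with d = y − 80:
  web: d = 0 mm → contributes +4 778 667 mm⁴
  top flange (beyond web): d = 71 mm → contributes +9 669 744 mm⁴
  bottom flange (beyond web): d = -71 mm → contributes +9 669 744 mm⁴
Total I = 24 118 155 mm⁴.
For the y-axis: x̄ = 113 mm.
Repeating about the centroidal y-axis gives I_y = 17 347 235 mm⁴.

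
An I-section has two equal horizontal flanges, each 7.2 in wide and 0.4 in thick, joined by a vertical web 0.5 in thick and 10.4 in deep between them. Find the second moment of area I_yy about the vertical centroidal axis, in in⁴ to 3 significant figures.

I_yy ≈ 25.0 in⁴

Split into non-overlapping primitives; take the origin at the lower-left of the bounding box.
Bottom flange: 7.2 × 0.4, A = 2.88 in², x = 3.6 in, Ī = 12.442 in⁴.
Web: 0.5 × 10.4, A = 5.2 in², x = 3.6 in, Ī = 0.10833 in⁴.
Top flange: 7.2 × 0.4, A = 2.88 in², x = 3.6 in, Ī = 12.442 in⁴.
By symmetry the centroid is at mid-width, x̄ = 3.6 in.
All pieces are centred on the vertical centroidal axis, so I = ΣĪ = 24.992 in⁴.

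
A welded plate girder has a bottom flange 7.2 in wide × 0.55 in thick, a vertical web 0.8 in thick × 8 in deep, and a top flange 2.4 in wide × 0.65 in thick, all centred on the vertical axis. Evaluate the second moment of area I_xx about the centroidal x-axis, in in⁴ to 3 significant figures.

I_xx ≈ 127 in⁴

Split into non-overlapping primitives; take the origin at the lower-left of the bounding box.
Bottom plate: 7.2 × 0.55, A = 3.96 in², y = 0.275 in, Ī = 0.099825 in⁴.
Web plate: 0.8 × 8, A = 6.4 in², y = 4.55 in, Ī = 34.133 in⁴.
Top plate: 2.4 × 0.65, A = 1.56 in², y = 8.875 in, Ī = 0.054925 in⁴.
Centroid: ȳ = ΣA·y / ΣA = 3.6958 in.
Transfer each piece to the centroidal x-axis using Ī + A·d² with d = y − 3.6958:
  bottom plate: d = -3.4208 in → contributes +46.439 in⁴
  web plate: d = 0.85419 in → contributes +38.803 in⁴
  top plate: d = 5.1792 in → contributes +41.9 in⁴
Total I = 127.14 in⁴.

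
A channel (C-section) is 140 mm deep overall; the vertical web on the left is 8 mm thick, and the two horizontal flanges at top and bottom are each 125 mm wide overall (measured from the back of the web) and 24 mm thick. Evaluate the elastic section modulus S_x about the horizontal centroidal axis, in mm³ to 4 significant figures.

Treat the section as a set of non-overlapping primitives; coordinates are from the bounding-box lower-left.
Web: 8 × 140, A = 1 120 mm², y = 70 mm, Ī = 1 829 333 mm⁴.
Top flange (beyond web): 117 × 24, A = 2 808 mm², y = 128 mm, Ī = 134 784 mm⁴.
Bottom flange (beyond web): 117 × 24, A = 2 808 mm², y = 12 mm, Ī = 134 784 mm⁴.
By symmetry the centroid is at mid-height, ȳ = 70 mm.
Transfer each piece to the horizontal centroidal axis using Ī + A·d² with d = y − 70:
  web: d = 0 mm → contributes +1 829 333 mm⁴
  top flange (beyond web): d = 58 mm → contributes +9 580 896 mm⁴
  bottom flange (beyond web): d = -58 mm → contributes +9 580 896 mm⁴
Total I = 20 991 125 mm⁴.
Extreme fibre distance c = 70 mm; S = I/c = 299 873 mm³.

S_x ≈ 2.999 × 10⁵ mm³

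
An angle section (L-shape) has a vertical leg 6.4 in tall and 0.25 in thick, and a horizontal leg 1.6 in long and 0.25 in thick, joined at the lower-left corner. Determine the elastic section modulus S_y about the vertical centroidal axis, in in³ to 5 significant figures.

S_y ≈ 0.17817 in³

Break the section into simple shapes (no overlaps), measuring from the bottom-left corner of the bounding box.
Vertical leg: 0.25 × 6.4, A = 1.6 in², x = 0.125 in, Ī = 0.008333333 in⁴.
Horizontal leg (remainder): 1.35 × 0.25, A = 0.3375 in², x = 0.925 in, Ī = 0.05125781 in⁴.
Centroid: x̄ = ΣA·x / ΣA = 0.2643548 in.
Transfer each piece to the vertical centroidal axis using Ī + A·d² with d = x − 0.2643548:
  vertical leg: d = -0.1393548 in → contributes +0.03940497 in⁴
  horizontal leg (remainder): d = 0.6606452 in → contributes +0.1985604 in⁴
Total I = 0.2379653 in⁴.
Extreme fibre distance c = 1.335645 in; S = I/c = 0.1781651 in³.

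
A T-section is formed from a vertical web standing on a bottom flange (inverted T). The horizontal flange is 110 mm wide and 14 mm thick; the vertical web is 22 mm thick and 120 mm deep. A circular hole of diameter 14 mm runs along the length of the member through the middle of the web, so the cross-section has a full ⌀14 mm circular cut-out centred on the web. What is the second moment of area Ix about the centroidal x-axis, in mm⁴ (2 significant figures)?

Split into non-overlapping primitives; take the origin at the lower-left of the bounding box.
Flange: 110 × 14, A = 1 540 mm², y = 7 mm, Ī = 25 153 mm⁴.
Web: 22 × 120, A = 2 640 mm², y = 74 mm, Ī = 3 168 000 mm⁴.
Hole (subtracted): ⌀14, A = 153.9 mm², y = 74 mm, Ī = 1 886 mm⁴.
Centroid: ȳ = ΣA·y / ΣA = 48.37 mm.
Transfer each piece to the centroidal x-axis using Ī + A·d² with d = y − 48.37:
  flange: d = -41.37 mm → contributes +2 661 080 mm⁴
  web: d = 25.63 mm → contributes +4 901 940 mm⁴
  hole: d = 25.63 mm → contributes −102 992 mm⁴
Total I = 7 460 028 mm⁴.

Ix ≈ 7.5 × 10⁶ mm⁴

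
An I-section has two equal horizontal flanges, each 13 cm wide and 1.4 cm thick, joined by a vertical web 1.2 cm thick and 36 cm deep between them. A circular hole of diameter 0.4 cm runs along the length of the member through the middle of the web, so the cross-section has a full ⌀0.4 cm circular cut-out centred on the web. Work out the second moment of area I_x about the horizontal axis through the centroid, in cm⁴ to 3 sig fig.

I_x ≈ 1.74 × 10⁴ cm⁴

Decompose the section into non-overlapping parts with the origin at the bottom-left of its bounding rectangle.
Bottom flange: 13 × 1.4, A = 18.2 cm², y = 0.7 cm, Ī = 2.9727 cm⁴.
Web: 1.2 × 36, A = 43.2 cm², y = 19.4 cm, Ī = 4665.6 cm⁴.
Top flange: 13 × 1.4, A = 18.2 cm², y = 38.1 cm, Ī = 2.9727 cm⁴.
Hole (subtracted): ⌀0.4, A = 0.12566 cm², y = 19.4 cm, Ī = 0.0012566 cm⁴.
By symmetry the centroid is at mid-height, ȳ = 19.4 cm.
Transfer each piece to the horizontal axis through the centroid using Ī + A·d² with d = y − 19.4:
  bottom flange: d = -18.7 cm → contributes +6367.3 cm⁴
  web: d = 0 cm → contributes +4665.6 cm⁴
  top flange: d = 18.7 cm → contributes +6367.3 cm⁴
  hole: d = 0 cm → contributes −0.0012566 cm⁴
Total I = 17 400 cm⁴.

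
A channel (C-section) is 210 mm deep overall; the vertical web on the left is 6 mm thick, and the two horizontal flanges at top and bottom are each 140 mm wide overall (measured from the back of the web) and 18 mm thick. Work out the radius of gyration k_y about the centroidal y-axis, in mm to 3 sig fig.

Split into non-overlapping primitives; take the origin at the lower-left of the bounding box.
Web: 6 × 210, A = 1 260 mm², x = 3 mm, Ī = 3 780 mm⁴.
Top flange (beyond web): 134 × 18, A = 2 412 mm², x = 73 mm, Ī = 3 609 156 mm⁴.
Bottom flange (beyond web): 134 × 18, A = 2 412 mm², x = 73 mm, Ī = 3 609 156 mm⁴.
Centroid: x̄ = ΣA·x / ΣA = 58.503 mm.
Transfer each piece to the centroidal y-axis using Ī + A·d² with d = x − 58.503:
  web: d = -55.503 mm → contributes +3 885 309 mm⁴
  top flange (beyond web): d = 14.497 mm → contributes +4 116 072 mm⁴
  bottom flange (beyond web): d = 14.497 mm → contributes +4 116 072 mm⁴
Total I = 12 117 453 mm⁴.
Radius of gyration: k = √(I/A) = √(12 117 453 / 6 084) = 44.628 mm.

k_y ≈ 44.6 mm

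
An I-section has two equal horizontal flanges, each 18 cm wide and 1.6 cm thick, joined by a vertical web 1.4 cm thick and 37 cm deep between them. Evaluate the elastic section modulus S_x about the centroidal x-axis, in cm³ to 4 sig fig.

Treat the section as a set of non-overlapping primitives; coordinates are from the bounding-box lower-left.
Bottom flange: 18 × 1.6, A = 28.8 cm², y = 0.8 cm, Ī = 6.144 cm⁴.
Web: 1.4 × 37, A = 51.8 cm², y = 20.1 cm, Ī = 5909.52 cm⁴.
Top flange: 18 × 1.6, A = 28.8 cm², y = 39.4 cm, Ī = 6.144 cm⁴.
By symmetry the centroid is at mid-height, ȳ = 20.1 cm.
Transfer each piece to the centroidal x-axis using Ī + A·d² with d = y − 20.1:
  bottom flange: d = -19.3 cm → contributes +10733.9 cm⁴
  web: d = 0 cm → contributes +5909.52 cm⁴
  top flange: d = 19.3 cm → contributes +10733.9 cm⁴
Total I = 27377.2 cm⁴.
Extreme fibre distance c = 20.1 cm; S = I/c = 1362.05 cm³.

S_x ≈ 1362 cm³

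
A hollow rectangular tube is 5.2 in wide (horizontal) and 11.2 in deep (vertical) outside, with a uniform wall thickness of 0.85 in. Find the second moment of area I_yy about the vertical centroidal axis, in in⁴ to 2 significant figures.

I_yy ≈ 97 in⁴

Decompose the section into non-overlapping parts with the origin at the bottom-left of its bounding rectangle.
Outer rectangle: 5.2 × 11.2, A = 58.24 in², x = 2.6 in, Ī = 131.2 in⁴.
Inner void (subtracted): 3.5 × 9.5, A = 33.25 in², x = 2.6 in, Ī = 33.94 in⁴.
By symmetry the centroid is at mid-width, x̄ = 2.6 in.
All pieces are centred on the vertical centroidal axis, so I = ΣĪ (holes subtracted) = 97.29 in⁴.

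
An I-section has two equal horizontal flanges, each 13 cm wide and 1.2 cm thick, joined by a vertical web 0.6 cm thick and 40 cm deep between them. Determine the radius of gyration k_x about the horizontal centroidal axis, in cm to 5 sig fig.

Split into non-overlapping primitives; take the origin at the lower-left of the bounding box.
Bottom flange: 13 × 1.2, A = 15.6 cm², y = 0.6 cm, Ī = 1.872 cm⁴.
Web: 0.6 × 40, A = 24 cm², y = 21.2 cm, Ī = 3 200 cm⁴.
Top flange: 13 × 1.2, A = 15.6 cm², y = 41.8 cm, Ī = 1.872 cm⁴.
By symmetry the centroid is at mid-height, ȳ = 21.2 cm.
Transfer each piece to the horizontal centroidal axis using Ī + A·d² with d = y − 21.2:
  bottom flange: d = -20.6 cm → contributes +6621.888 cm⁴
  web: d = 0 cm → contributes +3 200 cm⁴
  top flange: d = 20.6 cm → contributes +6621.888 cm⁴
Total I = 16443.78 cm⁴.
Radius of gyration: k = √(I/A) = √(16443.78 / 55.2) = 17.25962 cm.

k_x ≈ 17.260 cm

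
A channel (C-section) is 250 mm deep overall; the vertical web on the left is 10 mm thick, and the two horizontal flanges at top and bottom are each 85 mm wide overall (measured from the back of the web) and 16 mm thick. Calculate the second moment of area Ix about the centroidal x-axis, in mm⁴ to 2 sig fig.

Ix ≈ 4.6 × 10⁷ mm⁴

Break the section into simple shapes (no overlaps), measuring from the bottom-left corner of the bounding box.
Web: 10 × 250, A = 2 500 mm², y = 125 mm, Ī = 13 020 833 mm⁴.
Top flange (beyond web): 75 × 16, A = 1 200 mm², y = 242 mm, Ī = 25 600 mm⁴.
Bottom flange (beyond web): 75 × 16, A = 1 200 mm², y = 8 mm, Ī = 25 600 mm⁴.
By symmetry the centroid is at mid-height, ȳ = 125 mm.
Transfer each piece to the centroidal x-axis using Ī + A·d² with d = y − 125:
  web: d = 0 mm → contributes +13 020 833 mm⁴
  top flange (beyond web): d = 117 mm → contributes +16 452 400 mm⁴
  bottom flange (beyond web): d = -117 mm → contributes +16 452 400 mm⁴
Total I = 45 925 633 mm⁴.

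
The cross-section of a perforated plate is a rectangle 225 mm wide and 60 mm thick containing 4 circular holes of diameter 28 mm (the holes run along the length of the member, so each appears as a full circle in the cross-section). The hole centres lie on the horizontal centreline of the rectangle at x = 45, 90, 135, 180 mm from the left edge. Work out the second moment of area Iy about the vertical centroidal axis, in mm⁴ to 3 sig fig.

Iy ≈ 5.06 × 10⁷ mm⁴

Decompose the section into non-overlapping parts with the origin at the bottom-left of its bounding rectangle.
Plate: 225 × 60, A = 13 500 mm², x = 112.5 mm, Ī = 56 953 125 mm⁴.
Hole 1 (subtracted): ⌀28, A = 615.75 mm², x = 45 mm, Ī = 30 172 mm⁴.
Hole 2 (subtracted): ⌀28, A = 615.75 mm², x = 90 mm, Ī = 30 172 mm⁴.
Hole 3 (subtracted): ⌀28, A = 615.75 mm², x = 135 mm, Ī = 30 172 mm⁴.
Hole 4 (subtracted): ⌀28, A = 615.75 mm², x = 180 mm, Ī = 30 172 mm⁴.
By symmetry the centroid is at mid-width, x̄ = 112.5 mm.
Transfer each piece to the vertical centroidal axis using Ī + A·d² with d = x − 112.5:
  plate: d = 0 mm → contributes +56 953 125 mm⁴
  hole 1: d = -67.5 mm → contributes −2 835 693 mm⁴
  hole 2: d = -22.5 mm → contributes −341 896 mm⁴
  hole 3: d = 22.5 mm → contributes −341 896 mm⁴
  hole 4: d = 67.5 mm → contributes −2 835 693 mm⁴
Total I = 50 597 947 mm⁴.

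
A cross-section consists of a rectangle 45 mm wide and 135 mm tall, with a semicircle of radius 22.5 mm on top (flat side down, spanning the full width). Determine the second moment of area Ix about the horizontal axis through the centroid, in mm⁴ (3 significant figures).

Decompose the section into non-overlapping parts with the origin at the bottom-left of its bounding rectangle.
Rectangular body: 45 × 135, A = 6 075 mm², y = 67.5 mm, Ī = 9 226 406 mm⁴.
Semicircular cap: semicircle r = 22.5, A = 795.22 mm², y = 144.55 mm, Ī = 28 130 mm⁴.
Centroid: ȳ = ΣA·y / ΣA = 76.418 mm.
Transfer each piece to the horizontal axis through the centroid using Ī + A·d² with d = y − 76.418:
  rectangular body: d = -8.9183 mm → contributes +9 709 590 mm⁴
  semicircular cap: d = 68.131 mm → contributes +3 719 385 mm⁴
Total I = 13 428 975 mm⁴.

Ix ≈ 1.34 × 10⁷ mm⁴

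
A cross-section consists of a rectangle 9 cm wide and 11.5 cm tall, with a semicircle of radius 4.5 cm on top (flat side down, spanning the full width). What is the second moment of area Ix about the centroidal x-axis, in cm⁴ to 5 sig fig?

Split into non-overlapping primitives; take the origin at the lower-left of the bounding box.
Rectangular body: 9 × 11.5, A = 103.5 cm², y = 5.75 cm, Ī = 1140.656 cm⁴.
Semicircular cap: semicircle r = 4.5, A = 31.80863 cm², y = 13.40986 cm, Ī = 45.00721 cm⁴.
Centroid: ȳ = ΣA·y / ΣA = 7.550695 cm.
Transfer each piece to the centroidal x-axis using Ī + A·d² with d = y − 7.550695:
  rectangular body: d = -1.800695 cm → contributes +1476.255 cm⁴
  semicircular cap: d = 5.859164 cm → contributes +1136.991 cm⁴
Total I = 2613.246 cm⁴.

Ix ≈ 2613.2 cm⁴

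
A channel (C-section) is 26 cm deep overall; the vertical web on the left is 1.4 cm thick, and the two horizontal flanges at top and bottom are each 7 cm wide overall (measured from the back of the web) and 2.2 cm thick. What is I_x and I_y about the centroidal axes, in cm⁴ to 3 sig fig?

I_x ≈ 5550 cm⁴, I_y ≈ 250 cm⁴

Decompose the section into non-overlapping parts with the origin at the bottom-left of its bounding rectangle.
Web: 1.4 × 26, A = 36.4 cm², y = 13 cm, Ī = 2050.5 cm⁴.
Top flange (beyond web): 5.6 × 2.2, A = 12.32 cm², y = 24.9 cm, Ī = 4.9691 cm⁴.
Bottom flange (beyond web): 5.6 × 2.2, A = 12.32 cm², y = 1.1 cm, Ī = 4.9691 cm⁴.
By symmetry the centroid is at mid-height, ȳ = 13 cm.
Transfer each piece to the centroidal x-axis using Ī + A·d² with d = y − 13:
  web: d = 0 cm → contributes +2050.5 cm⁴
  top flange (beyond web): d = 11.9 cm → contributes +1749.6 cm⁴
  bottom flange (beyond web): d = -11.9 cm → contributes +1749.6 cm⁴
Total I = 5549.7 cm⁴.
For the y-axis: x̄ = 2.1128 cm.
Repeating about the centroidal y-axis gives I_y = 250.33 cm⁴.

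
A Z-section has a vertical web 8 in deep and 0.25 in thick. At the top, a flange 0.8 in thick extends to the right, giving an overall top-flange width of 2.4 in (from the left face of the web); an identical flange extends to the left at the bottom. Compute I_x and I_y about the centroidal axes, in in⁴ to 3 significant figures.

I_x ≈ 55.4 in⁴, I_y ≈ 6.29 in⁴

Split into non-overlapping primitives; take the origin at the lower-left of the bounding box.
Web: 0.25 × 8, A = 2 in², y = 4 in, Ī = 10.667 in⁴.
Top flange (beyond web): 2.15 × 0.8, A = 1.72 in², y = 7.6 in, Ī = 0.091733 in⁴.
Bottom flange (beyond web): 2.15 × 0.8, A = 1.72 in², y = 0.4 in, Ī = 0.091733 in⁴.
Centroid: ȳ = ΣA·y / ΣA = 4 in.
Transfer each piece to the centroidal x-axis using Ī + A·d² with d = y − 4:
  web: d = 0 in → contributes +10.667 in⁴
  top flange (beyond web): d = 3.6 in → contributes +22.383 in⁴
  bottom flange (beyond web): d = -3.6 in → contributes +22.383 in⁴
Total I = 55.433 in⁴.
For the y-axis: x̄ = 2.275 in.
Repeating about the centroidal y-axis gives I_y = 6.2891 in⁴.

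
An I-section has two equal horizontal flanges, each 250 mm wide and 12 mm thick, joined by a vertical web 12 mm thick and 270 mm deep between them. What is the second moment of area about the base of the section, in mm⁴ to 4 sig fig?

I_base ≈ 3.387 × 10⁸ mm⁴

Treat the section as a set of non-overlapping primitives; coordinates are from the bounding-box lower-left.
Bottom flange: 250 × 12, A = 3 000 mm², y = 6 mm, Ī = 36 000 mm⁴.
Web: 12 × 270, A = 3 240 mm², y = 147 mm, Ī = 19 683 000 mm⁴.
Top flange: 250 × 12, A = 3 000 mm², y = 288 mm, Ī = 36 000 mm⁴.
Transfer each piece to the base of the section using Ī + A·d² with d = y − 0:
  bottom flange: d = 6 mm → contributes +144 000 mm⁴
  web: d = 147 mm → contributes +89 696 160 mm⁴
  top flange: d = 288 mm → contributes +248 868 000 mm⁴
Total I = 338 708 160 mm⁴.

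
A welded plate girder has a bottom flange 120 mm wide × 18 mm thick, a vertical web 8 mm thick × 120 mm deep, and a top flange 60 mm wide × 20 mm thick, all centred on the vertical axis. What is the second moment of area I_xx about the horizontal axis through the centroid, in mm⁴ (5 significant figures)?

Decompose the section into non-overlapping parts with the origin at the bottom-left of its bounding rectangle.
Bottom plate: 120 × 18, A = 2 160 mm², y = 9 mm, Ī = 58 320 mm⁴.
Web plate: 8 × 120, A = 960 mm², y = 78 mm, Ī = 1 152 000 mm⁴.
Top plate: 60 × 20, A = 1 200 mm², y = 148 mm, Ī = 40 000 mm⁴.
Centroid: ȳ = ΣA·y / ΣA = 62.94444 mm.
Transfer each piece to the horizontal axis through the centroid using Ī + A·d² with d = y − 62.94444:
  bottom plate: d = -53.94444 mm → contributes +6 343 927 mm⁴
  web plate: d = 15.05556 mm → contributes +1 369 603 mm⁴
  top plate: d = 85.05556 mm → contributes +8 721 337 mm⁴
Total I = 16 434 867 mm⁴.

I_xx ≈ 1.6435 × 10⁷ mm⁴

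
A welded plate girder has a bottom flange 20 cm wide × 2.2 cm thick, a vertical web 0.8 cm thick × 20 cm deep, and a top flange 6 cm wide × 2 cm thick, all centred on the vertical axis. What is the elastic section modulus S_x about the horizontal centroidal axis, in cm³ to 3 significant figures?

Split into non-overlapping primitives; take the origin at the lower-left of the bounding box.
Bottom plate: 20 × 2.2, A = 44 cm², y = 1.1 cm, Ī = 17.747 cm⁴.
Web plate: 0.8 × 20, A = 16 cm², y = 12.2 cm, Ī = 533.33 cm⁴.
Top plate: 6 × 2, A = 12 cm², y = 23.2 cm, Ī = 4 cm⁴.
Centroid: ȳ = ΣA·y / ΣA = 7.25 cm.
Transfer each piece to the horizontal centroidal axis using Ī + A·d² with d = y − 7.25:
  bottom plate: d = -6.15 cm → contributes +1681.9 cm⁴
  web plate: d = 4.95 cm → contributes +925.37 cm⁴
  top plate: d = 15.95 cm → contributes +3056.8 cm⁴
Total I = 5664.1 cm⁴.
Extreme fibre distance c = 16.95 cm; S = I/c = 334.17 cm³.

S_x ≈ 334 cm³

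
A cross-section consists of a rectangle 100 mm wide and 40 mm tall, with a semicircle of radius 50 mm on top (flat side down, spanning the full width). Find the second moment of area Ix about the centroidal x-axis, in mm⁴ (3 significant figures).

Ix ≈ 4.59 × 10⁶ mm⁴

Decompose the section into non-overlapping parts with the origin at the bottom-left of its bounding rectangle.
Rectangular body: 100 × 40, A = 4 000 mm², y = 20 mm, Ī = 533 333 mm⁴.
Semicircular cap: semicircle r = 50, A = 3 927 mm², y = 61.221 mm, Ī = 685 981 mm⁴.
Centroid: ȳ = ΣA·y / ΣA = 40.421 mm.
Transfer each piece to the centroidal x-axis using Ī + A·d² with d = y − 40.421:
  rectangular body: d = -20.421 mm → contributes +2 201 321 mm⁴
  semicircular cap: d = 20.8 mm → contributes +2 384 980 mm⁴
Total I = 4 586 301 mm⁴.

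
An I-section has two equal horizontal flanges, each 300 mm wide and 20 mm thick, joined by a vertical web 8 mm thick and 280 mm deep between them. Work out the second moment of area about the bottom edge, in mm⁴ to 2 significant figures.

I_base ≈ 6.5 × 10⁸ mm⁴

Split into non-overlapping primitives; take the origin at the lower-left of the bounding box.
Bottom flange: 300 × 20, A = 6 000 mm², y = 10 mm, Ī = 200 000 mm⁴.
Web: 8 × 280, A = 2 240 mm², y = 160 mm, Ī = 14 634 667 mm⁴.
Top flange: 300 × 20, A = 6 000 mm², y = 310 mm, Ī = 200 000 mm⁴.
Transfer each piece to a horizontal axis along the bottom face using Ī + A·d² with d = y − 0:
  bottom flange: d = 10 mm → contributes +800 000 mm⁴
  web: d = 160 mm → contributes +71 978 667 mm⁴
  top flange: d = 310 mm → contributes +576 800 000 mm⁴
Total I = 649 578 667 mm⁴.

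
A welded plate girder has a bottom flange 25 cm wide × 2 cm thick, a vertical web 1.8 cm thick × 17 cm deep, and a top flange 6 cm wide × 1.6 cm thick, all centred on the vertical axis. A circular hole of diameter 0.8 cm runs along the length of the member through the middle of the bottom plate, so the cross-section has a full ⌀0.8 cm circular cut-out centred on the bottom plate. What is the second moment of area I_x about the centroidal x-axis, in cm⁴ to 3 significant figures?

Decompose the section into non-overlapping parts with the origin at the bottom-left of its bounding rectangle.
Bottom plate: 25 × 2, A = 50 cm², y = 1 cm, Ī = 16.667 cm⁴.
Web plate: 1.8 × 17, A = 30.6 cm², y = 10.5 cm, Ī = 736.95 cm⁴.
Top plate: 6 × 1.6, A = 9.6 cm², y = 19.8 cm, Ī = 2.048 cm⁴.
Hole (subtracted): ⌀0.8, A = 0.50265 cm², y = 1 cm, Ī = 0.020106 cm⁴.
Centroid: ȳ = ΣA·y / ΣA = 6.253 cm.
Transfer each piece to the centroidal x-axis using Ī + A·d² with d = y − 6.253:
  bottom plate: d = -5.253 cm → contributes +1396.4 cm⁴
  web plate: d = 4.247 cm → contributes +1288.9 cm⁴
  top plate: d = 13.547 cm → contributes +1763.9 cm⁴
  hole: d = -5.253 cm → contributes −13.89 cm⁴
Total I = 4435.2 cm⁴.

I_x ≈ 4440 cm⁴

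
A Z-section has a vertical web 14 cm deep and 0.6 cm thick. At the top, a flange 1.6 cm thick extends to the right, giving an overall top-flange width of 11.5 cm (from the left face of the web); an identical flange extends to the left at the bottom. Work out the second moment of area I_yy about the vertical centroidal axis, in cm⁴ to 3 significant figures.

I_yy ≈ 1500 cm⁴

Decompose the section into non-overlapping parts with the origin at the bottom-left of its bounding rectangle.
Web: 0.6 × 14, A = 8.4 cm², x = 11.2 cm, Ī = 0.252 cm⁴.
Top flange (beyond web): 10.9 × 1.6, A = 17.44 cm², x = 16.95 cm, Ī = 172.67 cm⁴.
Bottom flange (beyond web): 10.9 × 1.6, A = 17.44 cm², x = 5.45 cm, Ī = 172.67 cm⁴.
Centroid: x̄ = ΣA·x / ΣA = 11.2 cm.
Transfer each piece to the vertical centroidal axis using Ī + A·d² with d = x − 11.2:
  web: d = 0 cm → contributes +0.252 cm⁴
  top flange (beyond web): d = 5.75 cm → contributes +749.28 cm⁴
  bottom flange (beyond web): d = -5.75 cm → contributes +749.28 cm⁴
Total I = 1498.8 cm⁴.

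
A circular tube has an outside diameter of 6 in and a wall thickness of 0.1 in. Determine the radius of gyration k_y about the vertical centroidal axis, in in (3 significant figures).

k_y ≈ 2.09 in

Decompose the section into non-overlapping parts with the origin at the bottom-left of its bounding rectangle.
Outer circle: ⌀6, A = 28.274 in², x = 3 in, Ī = 63.617 in⁴.
Bore (subtracted): ⌀5.8, A = 26.421 in², x = 3 in, Ī = 55.55 in⁴.
By symmetry the centroid is at mid-width, x̄ = 3 in.
All pieces are centred on the vertical centroidal axis, so I = ΣĪ (holes subtracted) = 8.0675 in⁴.
Radius of gyration: k = √(I/A) = √(8.0675 / 1.8535) = 2.0863 in.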